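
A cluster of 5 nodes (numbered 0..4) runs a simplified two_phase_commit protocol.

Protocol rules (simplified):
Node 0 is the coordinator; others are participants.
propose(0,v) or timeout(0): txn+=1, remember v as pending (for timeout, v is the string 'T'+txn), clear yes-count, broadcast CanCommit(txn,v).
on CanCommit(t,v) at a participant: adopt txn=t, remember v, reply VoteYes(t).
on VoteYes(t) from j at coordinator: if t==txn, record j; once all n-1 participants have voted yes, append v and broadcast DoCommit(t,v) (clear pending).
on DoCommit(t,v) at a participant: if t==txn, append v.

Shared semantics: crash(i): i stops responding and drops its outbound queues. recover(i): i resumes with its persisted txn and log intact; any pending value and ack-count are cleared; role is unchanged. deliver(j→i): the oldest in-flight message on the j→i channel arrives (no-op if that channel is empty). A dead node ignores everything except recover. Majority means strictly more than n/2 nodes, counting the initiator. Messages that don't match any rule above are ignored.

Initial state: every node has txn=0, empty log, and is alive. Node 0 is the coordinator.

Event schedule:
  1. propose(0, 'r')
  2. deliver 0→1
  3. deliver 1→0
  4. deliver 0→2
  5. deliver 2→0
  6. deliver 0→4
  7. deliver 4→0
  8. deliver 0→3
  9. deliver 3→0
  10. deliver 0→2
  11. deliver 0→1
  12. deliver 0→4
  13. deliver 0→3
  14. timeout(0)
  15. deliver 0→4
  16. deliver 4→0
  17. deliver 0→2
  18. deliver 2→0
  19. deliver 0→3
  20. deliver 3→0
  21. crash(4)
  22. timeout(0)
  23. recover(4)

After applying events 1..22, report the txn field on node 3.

2

step 1 propose(0,'r'): 0={coor,t=1,log=-}
step 2 deliver 0→1: 1={part,t=1,log=-}
step 3 deliver 1→0: —
step 4 deliver 0→2: 2={part,t=1,log=-}
step 5 deliver 2→0: —
step 6 deliver 0→4: 4={part,t=1,log=-}
step 7 deliver 4→0: —
step 8 deliver 0→3: 3={part,t=1,log=-}
step 9 deliver 3→0: 0={coor,t=1,log=r}
step 10 deliver 0→2: 2={part,t=1,log=r}
step 11 deliver 0→1: 1={part,t=1,log=r}
step 12 deliver 0→4: 4={part,t=1,log=r}
step 13 deliver 0→3: 3={part,t=1,log=r}
step 14 timeout(0): 0={coor,t=2,log=r}
step 15 deliver 0→4: 4={part,t=2,log=r}
step 16 deliver 4→0: —
step 17 deliver 0→2: 2={part,t=2,log=r}
step 18 deliver 2→0: —
step 19 deliver 0→3: 3={part,t=2,log=r}
step 20 deliver 3→0: —
step 21 crash(4): 4={✗part,t=2,log=r}
step 22 timeout(0): 0={coor,t=3,log=r}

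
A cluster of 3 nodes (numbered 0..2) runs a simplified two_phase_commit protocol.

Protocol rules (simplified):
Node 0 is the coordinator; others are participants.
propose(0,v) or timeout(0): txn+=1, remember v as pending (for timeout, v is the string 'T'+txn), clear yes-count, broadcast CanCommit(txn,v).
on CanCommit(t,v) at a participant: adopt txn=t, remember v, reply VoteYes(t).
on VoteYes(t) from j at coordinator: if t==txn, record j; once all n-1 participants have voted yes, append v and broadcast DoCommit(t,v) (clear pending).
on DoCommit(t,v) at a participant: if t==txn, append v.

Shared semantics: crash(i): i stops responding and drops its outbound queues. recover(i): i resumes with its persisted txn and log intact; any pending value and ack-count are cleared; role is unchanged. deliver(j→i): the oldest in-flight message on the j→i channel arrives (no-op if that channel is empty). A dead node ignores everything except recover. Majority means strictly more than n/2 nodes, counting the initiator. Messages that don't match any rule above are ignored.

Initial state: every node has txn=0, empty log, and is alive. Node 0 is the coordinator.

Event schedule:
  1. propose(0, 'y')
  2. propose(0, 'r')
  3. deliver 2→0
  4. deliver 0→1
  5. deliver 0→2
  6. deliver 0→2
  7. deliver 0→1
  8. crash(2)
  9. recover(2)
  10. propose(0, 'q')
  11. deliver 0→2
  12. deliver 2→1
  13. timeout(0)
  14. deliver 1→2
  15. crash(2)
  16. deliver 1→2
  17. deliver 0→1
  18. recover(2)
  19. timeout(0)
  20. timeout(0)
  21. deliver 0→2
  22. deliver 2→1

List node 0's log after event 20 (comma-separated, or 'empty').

empty

[1] propose(0,'y') → N0(coor t1 [-])
[2] propose(0,'r') → N0(coor t2 [-])
[3] deliver 2→0 → ∅
[4] deliver 0→1 → N1(part t1 [-])
[5] deliver 0→2 → N2(part t1 [-])
[6] deliver 0→2 → N2(part t2 [-])
[7] deliver 0→1 → N1(part t2 [-])
[8] crash(2) → N2(✗part t2 [-])
[9] recover(2) → N2(part t2 [-])
[10] propose(0,'q') → N0(coor t3 [-])
[11] deliver 0→2 → N2(part t3 [-])
[12] deliver 2→1 → ∅
[13] timeout(0) → N0(coor t4 [-])
[14] deliver 1→2 → ∅
[15] crash(2) → N2(✗part t3 [-])
[16] deliver 1→2 → ∅
[17] deliver 0→1 → N1(part t3 [-])
[18] recover(2) → N2(part t3 [-])
[19] timeout(0) → N0(coor t5 [-])
[20] timeout(0) → N0(coor t6 [-])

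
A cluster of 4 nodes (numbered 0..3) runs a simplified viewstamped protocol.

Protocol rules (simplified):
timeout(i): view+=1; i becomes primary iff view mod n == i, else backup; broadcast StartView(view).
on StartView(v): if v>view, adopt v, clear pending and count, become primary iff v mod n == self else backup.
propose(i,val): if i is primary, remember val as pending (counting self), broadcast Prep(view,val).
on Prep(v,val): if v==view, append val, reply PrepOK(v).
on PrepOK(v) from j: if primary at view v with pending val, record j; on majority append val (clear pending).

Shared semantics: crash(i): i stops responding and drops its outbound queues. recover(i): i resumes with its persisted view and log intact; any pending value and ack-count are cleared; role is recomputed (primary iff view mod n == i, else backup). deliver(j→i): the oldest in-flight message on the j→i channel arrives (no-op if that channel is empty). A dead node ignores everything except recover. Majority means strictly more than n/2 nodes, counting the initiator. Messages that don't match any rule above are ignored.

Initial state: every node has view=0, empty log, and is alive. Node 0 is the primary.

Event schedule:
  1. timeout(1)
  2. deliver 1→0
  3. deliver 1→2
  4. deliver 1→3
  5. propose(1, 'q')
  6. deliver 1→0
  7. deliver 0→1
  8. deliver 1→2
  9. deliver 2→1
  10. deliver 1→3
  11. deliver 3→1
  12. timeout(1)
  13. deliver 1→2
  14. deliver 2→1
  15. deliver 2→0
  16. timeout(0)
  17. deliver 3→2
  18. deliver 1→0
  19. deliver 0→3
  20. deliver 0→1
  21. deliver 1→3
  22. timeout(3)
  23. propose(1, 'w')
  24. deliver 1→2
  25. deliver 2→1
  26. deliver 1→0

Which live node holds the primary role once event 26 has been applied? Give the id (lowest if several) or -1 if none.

1. timeout(1):  <1:prim v1 ->
2. deliver 1→0:  <0:back v1 ->
3. deliver 1→2:  <2:back v1 ->
4. deliver 1→3:  <3:back v1 ->
5. propose(1,'q'):  nop
6. deliver 1→0:  <0:back v1 q>
7. deliver 0→1:  nop
8. deliver 1→2:  <2:back v1 q>
9. deliver 2→1:  <1:prim v1 q>
10. deliver 1→3:  <3:back v1 q>
11. deliver 3→1:  nop
12. timeout(1):  <1:back v2 q>
13. deliver 1→2:  <2:prim v2 q>
14. deliver 2→1:  nop
15. deliver 2→0:  nop
16. timeout(0):  <0:back v2 q>
17. deliver 3→2:  nop
18. deliver 1→0:  nop
19. deliver 0→3:  <3:back v2 q>
20. deliver 0→1:  nop
21. deliver 1→3:  nop
22. timeout(3):  <3:prim v3 q>
23. propose(1,'w'):  nop
24. deliver 1→2:  nop
25. deliver 2→1:  nop
26. deliver 1→0:  nop

2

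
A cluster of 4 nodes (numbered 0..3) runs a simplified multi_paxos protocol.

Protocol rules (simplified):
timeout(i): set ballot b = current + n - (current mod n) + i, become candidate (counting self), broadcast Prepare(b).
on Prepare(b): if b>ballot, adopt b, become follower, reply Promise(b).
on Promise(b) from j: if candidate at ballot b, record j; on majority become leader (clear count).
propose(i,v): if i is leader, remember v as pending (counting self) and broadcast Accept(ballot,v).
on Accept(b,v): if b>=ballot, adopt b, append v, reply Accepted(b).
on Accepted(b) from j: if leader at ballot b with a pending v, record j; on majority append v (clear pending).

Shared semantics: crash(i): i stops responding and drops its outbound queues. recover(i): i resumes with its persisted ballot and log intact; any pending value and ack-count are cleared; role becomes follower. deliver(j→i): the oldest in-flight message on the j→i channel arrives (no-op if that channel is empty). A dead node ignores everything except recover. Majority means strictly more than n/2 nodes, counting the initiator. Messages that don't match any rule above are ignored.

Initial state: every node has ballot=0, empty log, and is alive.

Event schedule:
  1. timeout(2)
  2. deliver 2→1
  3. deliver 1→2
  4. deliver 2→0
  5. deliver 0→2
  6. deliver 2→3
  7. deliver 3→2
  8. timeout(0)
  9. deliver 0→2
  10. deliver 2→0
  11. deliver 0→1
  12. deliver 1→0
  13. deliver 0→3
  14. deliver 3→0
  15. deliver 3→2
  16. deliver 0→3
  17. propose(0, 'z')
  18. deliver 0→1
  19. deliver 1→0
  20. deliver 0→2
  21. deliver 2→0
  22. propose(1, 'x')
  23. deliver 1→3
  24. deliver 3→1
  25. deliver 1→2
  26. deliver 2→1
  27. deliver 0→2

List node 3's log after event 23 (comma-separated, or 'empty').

1. timeout(2):  <2:cand b6 ->
2. deliver 2→1:  <1:foll b6 ->
3. deliver 1→2:  nop
4. deliver 2→0:  <0:foll b6 ->
5. deliver 0→2:  <2:lead b6 ->
6. deliver 2→3:  <3:foll b6 ->
7. deliver 3→2:  nop
8. timeout(0):  <0:cand b8 ->
9. deliver 0→2:  <2:foll b8 ->
10. deliver 2→0:  nop
11. deliver 0→1:  <1:foll b8 ->
12. deliver 1→0:  <0:lead b8 ->
13. deliver 0→3:  <3:foll b8 ->
14. deliver 3→0:  nop
15. deliver 3→2:  nop
16. deliver 0→3:  nop
17. propose(0,'z'):  nop
18. deliver 0→1:  <1:foll b8 z>
19. deliver 1→0:  nop
20. deliver 0→2:  <2:foll b8 z>
21. deliver 2→0:  <0:lead b8 z>
22. propose(1,'x'):  nop
23. deliver 1→3:  nop

empty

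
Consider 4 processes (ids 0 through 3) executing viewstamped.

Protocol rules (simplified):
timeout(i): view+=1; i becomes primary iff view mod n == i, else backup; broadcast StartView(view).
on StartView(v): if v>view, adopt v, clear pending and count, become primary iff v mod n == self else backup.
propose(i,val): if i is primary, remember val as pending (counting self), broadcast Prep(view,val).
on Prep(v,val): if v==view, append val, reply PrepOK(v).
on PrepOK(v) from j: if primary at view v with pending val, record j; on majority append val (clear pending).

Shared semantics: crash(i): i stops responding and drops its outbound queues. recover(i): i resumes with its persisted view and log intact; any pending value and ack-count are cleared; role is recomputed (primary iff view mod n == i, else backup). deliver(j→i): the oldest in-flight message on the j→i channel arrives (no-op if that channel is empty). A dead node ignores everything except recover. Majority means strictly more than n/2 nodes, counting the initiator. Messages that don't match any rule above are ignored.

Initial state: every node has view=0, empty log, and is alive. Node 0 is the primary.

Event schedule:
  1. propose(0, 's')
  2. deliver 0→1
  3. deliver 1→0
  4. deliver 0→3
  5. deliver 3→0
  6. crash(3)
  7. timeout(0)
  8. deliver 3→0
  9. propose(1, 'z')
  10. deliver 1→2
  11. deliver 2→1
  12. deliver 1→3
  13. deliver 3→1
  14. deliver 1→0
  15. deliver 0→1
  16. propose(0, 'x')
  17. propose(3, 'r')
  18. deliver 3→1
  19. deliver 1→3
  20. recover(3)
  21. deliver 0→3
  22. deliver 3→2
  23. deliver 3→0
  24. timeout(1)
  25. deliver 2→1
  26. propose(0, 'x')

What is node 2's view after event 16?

0

1. propose(0,'s'):  nop
2. deliver 0→1:  <1:back v0 s>
3. deliver 1→0:  nop
4. deliver 0→3:  <3:back v0 s>
5. deliver 3→0:  <0:prim v0 s>
6. crash(3):  <3:✗back v0 s>
7. timeout(0):  <0:back v1 s>
8. deliver 3→0:  nop
9. propose(1,'z'):  nop
10. deliver 1→2:  nop
11. deliver 2→1:  nop
12. deliver 1→3:  nop
13. deliver 3→1:  nop
14. deliver 1→0:  nop
15. deliver 0→1:  <1:prim v1 s>
16. propose(0,'x'):  nop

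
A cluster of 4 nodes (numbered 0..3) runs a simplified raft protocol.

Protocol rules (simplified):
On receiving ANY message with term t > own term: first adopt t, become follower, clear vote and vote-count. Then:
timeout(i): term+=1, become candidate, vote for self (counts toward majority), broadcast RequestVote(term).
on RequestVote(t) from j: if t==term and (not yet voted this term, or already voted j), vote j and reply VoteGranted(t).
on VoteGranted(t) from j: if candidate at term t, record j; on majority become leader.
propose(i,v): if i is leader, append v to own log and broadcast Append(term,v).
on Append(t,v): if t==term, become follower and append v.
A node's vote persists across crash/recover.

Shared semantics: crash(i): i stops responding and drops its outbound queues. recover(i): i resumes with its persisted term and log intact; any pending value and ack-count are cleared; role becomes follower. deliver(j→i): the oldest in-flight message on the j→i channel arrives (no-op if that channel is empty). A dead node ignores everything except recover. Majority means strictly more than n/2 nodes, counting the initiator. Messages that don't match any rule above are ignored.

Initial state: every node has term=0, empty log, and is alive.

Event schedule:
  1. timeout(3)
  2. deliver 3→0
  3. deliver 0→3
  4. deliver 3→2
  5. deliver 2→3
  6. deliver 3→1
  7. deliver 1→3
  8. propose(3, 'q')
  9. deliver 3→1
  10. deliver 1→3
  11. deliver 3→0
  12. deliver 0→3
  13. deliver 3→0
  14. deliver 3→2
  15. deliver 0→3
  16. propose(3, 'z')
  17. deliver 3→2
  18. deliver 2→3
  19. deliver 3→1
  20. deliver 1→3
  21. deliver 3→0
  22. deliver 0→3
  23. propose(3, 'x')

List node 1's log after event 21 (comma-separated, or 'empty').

q,z

[1] timeout(3) → N3(cand t1 [-])
[2] deliver 3→0 → N0(foll t1 [-])
[3] deliver 0→3 → ∅
[4] deliver 3→2 → N2(foll t1 [-])
[5] deliver 2→3 → N3(lead t1 [-])
[6] deliver 3→1 → N1(foll t1 [-])
[7] deliver 1→3 → ∅
[8] propose(3,'q') → N3(lead t1 [q])
[9] deliver 3→1 → N1(foll t1 [q])
[10] deliver 1→3 → ∅
[11] deliver 3→0 → N0(foll t1 [q])
[12] deliver 0→3 → ∅
[13] deliver 3→0 → ∅
[14] deliver 3→2 → N2(foll t1 [q])
[15] deliver 0→3 → ∅
[16] propose(3,'z') → N3(lead t1 [q,z])
[17] deliver 3→2 → N2(foll t1 [q,z])
[18] deliver 2→3 → ∅
[19] deliver 3→1 → N1(foll t1 [q,z])
[20] deliver 1→3 → ∅
[21] deliver 3→0 → N0(foll t1 [q,z])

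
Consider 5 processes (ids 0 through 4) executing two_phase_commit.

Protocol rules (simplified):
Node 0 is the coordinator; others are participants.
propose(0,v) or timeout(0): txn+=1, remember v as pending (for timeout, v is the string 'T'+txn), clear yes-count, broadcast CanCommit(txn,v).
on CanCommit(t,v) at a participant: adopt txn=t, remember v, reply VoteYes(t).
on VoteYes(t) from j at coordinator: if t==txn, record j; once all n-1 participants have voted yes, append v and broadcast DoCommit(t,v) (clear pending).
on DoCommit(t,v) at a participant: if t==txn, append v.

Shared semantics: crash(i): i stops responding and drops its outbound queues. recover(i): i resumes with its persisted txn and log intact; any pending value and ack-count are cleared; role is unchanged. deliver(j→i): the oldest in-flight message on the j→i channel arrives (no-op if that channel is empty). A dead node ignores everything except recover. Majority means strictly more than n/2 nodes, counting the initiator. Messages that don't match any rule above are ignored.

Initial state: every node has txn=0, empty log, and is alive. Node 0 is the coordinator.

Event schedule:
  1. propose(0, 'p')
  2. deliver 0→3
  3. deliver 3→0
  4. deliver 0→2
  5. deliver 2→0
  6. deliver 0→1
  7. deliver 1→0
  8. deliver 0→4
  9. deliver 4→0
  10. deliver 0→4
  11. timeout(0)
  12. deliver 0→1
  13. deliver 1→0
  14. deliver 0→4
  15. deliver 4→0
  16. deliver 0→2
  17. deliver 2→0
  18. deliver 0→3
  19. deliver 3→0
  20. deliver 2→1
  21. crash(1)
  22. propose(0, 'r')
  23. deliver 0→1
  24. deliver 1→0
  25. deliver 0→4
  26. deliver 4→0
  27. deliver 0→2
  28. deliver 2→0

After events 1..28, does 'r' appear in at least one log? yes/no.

no

e1 propose(0,'p'): 0[coor,t=1,-]
e2 deliver 0→3: 3[part,t=1,-]
e3 deliver 3→0: ·
e4 deliver 0→2: 2[part,t=1,-]
e5 deliver 2→0: ·
e6 deliver 0→1: 1[part,t=1,-]
e7 deliver 1→0: ·
e8 deliver 0→4: 4[part,t=1,-]
e9 deliver 4→0: 0[coor,t=1,p]
e10 deliver 0→4: 4[part,t=1,p]
e11 timeout(0): 0[coor,t=2,p]
e12 deliver 0→1: 1[part,t=1,p]
e13 deliver 1→0: ·
e14 deliver 0→4: 4[part,t=2,p]
e15 deliver 4→0: ·
e16 deliver 0→2: 2[part,t=1,p]
e17 deliver 2→0: ·
e18 deliver 0→3: 3[part,t=1,p]
e19 deliver 3→0: ·
e20 deliver 2→1: ·
e21 crash(1): 1[✗part,t=1,p]
e22 propose(0,'r'): 0[coor,t=3,p]
e23 deliver 0→1: ·
e24 deliver 1→0: ·
e25 deliver 0→4: 4[part,t=3,p]
e26 deliver 4→0: ·
e27 deliver 0→2: 2[part,t=2,p]
e28 deliver 2→0: ·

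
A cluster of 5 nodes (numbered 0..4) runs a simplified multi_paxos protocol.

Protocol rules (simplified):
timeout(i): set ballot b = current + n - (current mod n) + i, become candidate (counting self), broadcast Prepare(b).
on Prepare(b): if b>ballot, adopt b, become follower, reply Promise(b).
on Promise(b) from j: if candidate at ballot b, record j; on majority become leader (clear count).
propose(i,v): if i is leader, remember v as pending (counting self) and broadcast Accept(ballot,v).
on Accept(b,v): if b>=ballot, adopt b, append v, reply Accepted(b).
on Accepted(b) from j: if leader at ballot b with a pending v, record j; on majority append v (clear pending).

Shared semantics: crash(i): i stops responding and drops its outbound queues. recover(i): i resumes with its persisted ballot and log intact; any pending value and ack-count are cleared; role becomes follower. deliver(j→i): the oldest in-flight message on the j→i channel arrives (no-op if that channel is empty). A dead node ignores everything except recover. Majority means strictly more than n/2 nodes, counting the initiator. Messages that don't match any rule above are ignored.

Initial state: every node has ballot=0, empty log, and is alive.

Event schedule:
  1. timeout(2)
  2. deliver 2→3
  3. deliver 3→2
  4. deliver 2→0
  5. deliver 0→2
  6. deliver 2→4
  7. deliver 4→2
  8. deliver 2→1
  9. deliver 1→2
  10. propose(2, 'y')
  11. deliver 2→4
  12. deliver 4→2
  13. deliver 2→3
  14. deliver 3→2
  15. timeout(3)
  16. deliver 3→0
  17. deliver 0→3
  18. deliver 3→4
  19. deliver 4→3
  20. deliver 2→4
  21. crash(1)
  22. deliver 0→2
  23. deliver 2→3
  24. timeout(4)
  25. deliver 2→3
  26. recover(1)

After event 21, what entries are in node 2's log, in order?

y

after 1 — timeout(2): n2:cand/b7/[-]
after 2 — deliver 2→3: n3:foll/b7/[-]
after 3 — deliver 3→2: ·
after 4 — deliver 2→0: n0:foll/b7/[-]
after 5 — deliver 0→2: n2:lead/b7/[-]
after 6 — deliver 2→4: n4:foll/b7/[-]
after 7 — deliver 4→2: ·
after 8 — deliver 2→1: n1:foll/b7/[-]
after 9 — deliver 1→2: ·
after 10 — propose(2,'y'): ·
after 11 — deliver 2→4: n4:foll/b7/[y]
after 12 — deliver 4→2: ·
after 13 — deliver 2→3: n3:foll/b7/[y]
after 14 — deliver 3→2: n2:lead/b7/[y]
after 15 — timeout(3): n3:cand/b13/[y]
after 16 — deliver 3→0: n0:foll/b13/[-]
after 17 — deliver 0→3: ·
after 18 — deliver 3→4: n4:foll/b13/[y]
after 19 — deliver 4→3: n3:lead/b13/[y]
after 20 — deliver 2→4: ·
after 21 — crash(1): n1:✗foll/b7/[-]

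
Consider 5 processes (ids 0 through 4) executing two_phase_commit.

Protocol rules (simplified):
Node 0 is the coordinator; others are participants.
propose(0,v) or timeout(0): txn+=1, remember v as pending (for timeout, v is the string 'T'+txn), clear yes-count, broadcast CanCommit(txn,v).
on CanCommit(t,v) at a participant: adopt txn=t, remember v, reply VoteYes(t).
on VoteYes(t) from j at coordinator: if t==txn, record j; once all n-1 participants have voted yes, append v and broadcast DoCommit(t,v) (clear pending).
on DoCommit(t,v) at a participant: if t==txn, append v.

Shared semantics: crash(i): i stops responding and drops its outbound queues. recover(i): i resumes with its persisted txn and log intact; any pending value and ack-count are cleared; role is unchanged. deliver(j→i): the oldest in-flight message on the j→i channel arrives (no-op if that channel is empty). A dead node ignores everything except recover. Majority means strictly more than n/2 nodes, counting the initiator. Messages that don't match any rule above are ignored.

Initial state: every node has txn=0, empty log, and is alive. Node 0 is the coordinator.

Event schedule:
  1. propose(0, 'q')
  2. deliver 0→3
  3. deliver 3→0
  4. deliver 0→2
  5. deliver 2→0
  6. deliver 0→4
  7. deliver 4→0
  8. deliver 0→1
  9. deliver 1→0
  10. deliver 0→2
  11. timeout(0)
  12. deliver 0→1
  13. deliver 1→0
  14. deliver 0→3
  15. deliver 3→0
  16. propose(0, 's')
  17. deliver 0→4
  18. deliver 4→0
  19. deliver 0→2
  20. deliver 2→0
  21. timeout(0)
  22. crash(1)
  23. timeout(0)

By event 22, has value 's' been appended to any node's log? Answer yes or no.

1. propose(0,'q'):  <0:coor t1 ->
2. deliver 0→3:  <3:part t1 ->
3. deliver 3→0:  nop
4. deliver 0→2:  <2:part t1 ->
5. deliver 2→0:  nop
6. deliver 0→4:  <4:part t1 ->
7. deliver 4→0:  nop
8. deliver 0→1:  <1:part t1 ->
9. deliver 1→0:  <0:coor t1 q>
10. deliver 0→2:  <2:part t1 q>
11. timeout(0):  <0:coor t2 q>
12. deliver 0→1:  <1:part t1 q>
13. deliver 1→0:  nop
14. deliver 0→3:  <3:part t1 q>
15. deliver 3→0:  nop
16. propose(0,'s'):  <0:coor t3 q>
17. deliver 0→4:  <4:part t1 q>
18. deliver 4→0:  nop
19. deliver 0→2:  <2:part t2 q>
20. deliver 2→0:  nop
21. timeout(0):  <0:coor t4 q>
22. crash(1):  <1:✗part t1 q>

no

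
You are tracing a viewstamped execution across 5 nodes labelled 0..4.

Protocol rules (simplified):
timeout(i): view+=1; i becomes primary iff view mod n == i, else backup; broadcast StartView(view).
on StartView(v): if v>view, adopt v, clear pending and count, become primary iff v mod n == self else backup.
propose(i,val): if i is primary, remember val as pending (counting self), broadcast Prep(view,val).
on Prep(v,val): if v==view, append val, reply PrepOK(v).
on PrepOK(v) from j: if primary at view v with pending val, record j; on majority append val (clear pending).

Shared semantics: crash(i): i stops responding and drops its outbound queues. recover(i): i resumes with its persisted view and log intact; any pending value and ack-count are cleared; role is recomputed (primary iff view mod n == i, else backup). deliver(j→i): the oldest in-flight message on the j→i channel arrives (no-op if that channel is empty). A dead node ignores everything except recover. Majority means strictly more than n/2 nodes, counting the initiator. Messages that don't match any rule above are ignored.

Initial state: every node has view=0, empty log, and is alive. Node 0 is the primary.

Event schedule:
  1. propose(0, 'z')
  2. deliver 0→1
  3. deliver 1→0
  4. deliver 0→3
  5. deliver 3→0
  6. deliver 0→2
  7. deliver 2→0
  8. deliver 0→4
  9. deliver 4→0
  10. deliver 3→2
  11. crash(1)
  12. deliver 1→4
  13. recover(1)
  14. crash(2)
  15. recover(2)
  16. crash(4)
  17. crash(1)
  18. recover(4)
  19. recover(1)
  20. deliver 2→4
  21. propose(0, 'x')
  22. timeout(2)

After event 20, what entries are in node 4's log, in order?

[1] propose(0,'z') → ∅
[2] deliver 0→1 → N1(back v0 [z])
[3] deliver 1→0 → ∅
[4] deliver 0→3 → N3(back v0 [z])
[5] deliver 3→0 → N0(prim v0 [z])
[6] deliver 0→2 → N2(back v0 [z])
[7] deliver 2→0 → ∅
[8] deliver 0→4 → N4(back v0 [z])
[9] deliver 4→0 → ∅
[10] deliver 3→2 → ∅
[11] crash(1) → N1(✗back v0 [z])
[12] deliver 1→4 → ∅
[13] recover(1) → N1(back v0 [z])
[14] crash(2) → N2(✗back v0 [z])
[15] recover(2) → N2(back v0 [z])
[16] crash(4) → N4(✗back v0 [z])
[17] crash(1) → N1(✗back v0 [z])
[18] recover(4) → N4(back v0 [z])
[19] recover(1) → N1(back v0 [z])
[20] deliver 2→4 → ∅

z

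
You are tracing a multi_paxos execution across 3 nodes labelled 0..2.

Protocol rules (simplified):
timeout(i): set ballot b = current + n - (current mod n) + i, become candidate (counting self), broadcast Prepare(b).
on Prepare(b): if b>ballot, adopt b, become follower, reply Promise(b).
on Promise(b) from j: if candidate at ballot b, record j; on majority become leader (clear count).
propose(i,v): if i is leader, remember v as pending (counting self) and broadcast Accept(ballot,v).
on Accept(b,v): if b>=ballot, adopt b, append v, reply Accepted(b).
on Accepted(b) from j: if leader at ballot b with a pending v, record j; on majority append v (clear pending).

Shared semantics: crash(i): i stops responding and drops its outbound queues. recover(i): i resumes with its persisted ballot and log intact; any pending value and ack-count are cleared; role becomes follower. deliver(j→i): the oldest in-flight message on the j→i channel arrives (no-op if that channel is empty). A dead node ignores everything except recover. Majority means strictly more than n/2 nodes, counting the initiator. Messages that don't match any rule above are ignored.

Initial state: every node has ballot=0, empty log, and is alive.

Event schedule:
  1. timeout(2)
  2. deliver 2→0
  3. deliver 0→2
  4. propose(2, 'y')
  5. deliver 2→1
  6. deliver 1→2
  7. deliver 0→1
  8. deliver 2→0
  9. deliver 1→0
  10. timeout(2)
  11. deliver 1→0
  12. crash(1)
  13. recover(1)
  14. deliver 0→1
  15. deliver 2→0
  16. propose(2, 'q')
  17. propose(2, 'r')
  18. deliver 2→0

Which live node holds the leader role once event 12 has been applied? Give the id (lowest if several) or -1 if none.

-1

step 1 timeout(2): 2={cand,b=5,log=-}
step 2 deliver 2→0: 0={foll,b=5,log=-}
step 3 deliver 0→2: 2={lead,b=5,log=-}
step 4 propose(2,'y'): —
step 5 deliver 2→1: 1={foll,b=5,log=-}
step 6 deliver 1→2: —
step 7 deliver 0→1: —
step 8 deliver 2→0: 0={foll,b=5,log=y}
step 9 deliver 1→0: —
step 10 timeout(2): 2={cand,b=8,log=-}
step 11 deliver 1→0: —
step 12 crash(1): 1={✗foll,b=5,log=-}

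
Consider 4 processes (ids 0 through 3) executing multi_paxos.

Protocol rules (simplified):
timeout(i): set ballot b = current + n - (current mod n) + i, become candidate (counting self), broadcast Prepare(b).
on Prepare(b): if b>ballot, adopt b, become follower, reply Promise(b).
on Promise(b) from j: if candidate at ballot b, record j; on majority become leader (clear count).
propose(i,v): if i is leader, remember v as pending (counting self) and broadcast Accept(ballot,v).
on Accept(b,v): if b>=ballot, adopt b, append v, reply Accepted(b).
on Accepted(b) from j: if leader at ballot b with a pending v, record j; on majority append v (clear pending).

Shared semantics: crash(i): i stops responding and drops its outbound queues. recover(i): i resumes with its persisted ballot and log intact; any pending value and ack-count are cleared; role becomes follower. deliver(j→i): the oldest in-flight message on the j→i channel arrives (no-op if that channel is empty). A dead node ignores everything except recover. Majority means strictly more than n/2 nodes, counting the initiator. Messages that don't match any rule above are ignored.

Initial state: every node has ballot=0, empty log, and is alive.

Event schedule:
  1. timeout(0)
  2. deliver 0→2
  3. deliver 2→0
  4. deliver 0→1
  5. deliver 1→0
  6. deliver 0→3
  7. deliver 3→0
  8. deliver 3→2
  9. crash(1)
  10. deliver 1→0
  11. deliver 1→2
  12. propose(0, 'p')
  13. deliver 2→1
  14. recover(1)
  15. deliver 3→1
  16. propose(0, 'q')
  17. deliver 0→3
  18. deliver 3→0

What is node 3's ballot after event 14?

e1 timeout(0): 0[cand,b=4,-]
e2 deliver 0→2: 2[foll,b=4,-]
e3 deliver 2→0: ·
e4 deliver 0→1: 1[foll,b=4,-]
e5 deliver 1→0: 0[lead,b=4,-]
e6 deliver 0→3: 3[foll,b=4,-]
e7 deliver 3→0: ·
e8 deliver 3→2: ·
e9 crash(1): 1[✗foll,b=4,-]
e10 deliver 1→0: ·
e11 deliver 1→2: ·
e12 propose(0,'p'): ·
e13 deliver 2→1: ·
e14 recover(1): 1[foll,b=4,-]

4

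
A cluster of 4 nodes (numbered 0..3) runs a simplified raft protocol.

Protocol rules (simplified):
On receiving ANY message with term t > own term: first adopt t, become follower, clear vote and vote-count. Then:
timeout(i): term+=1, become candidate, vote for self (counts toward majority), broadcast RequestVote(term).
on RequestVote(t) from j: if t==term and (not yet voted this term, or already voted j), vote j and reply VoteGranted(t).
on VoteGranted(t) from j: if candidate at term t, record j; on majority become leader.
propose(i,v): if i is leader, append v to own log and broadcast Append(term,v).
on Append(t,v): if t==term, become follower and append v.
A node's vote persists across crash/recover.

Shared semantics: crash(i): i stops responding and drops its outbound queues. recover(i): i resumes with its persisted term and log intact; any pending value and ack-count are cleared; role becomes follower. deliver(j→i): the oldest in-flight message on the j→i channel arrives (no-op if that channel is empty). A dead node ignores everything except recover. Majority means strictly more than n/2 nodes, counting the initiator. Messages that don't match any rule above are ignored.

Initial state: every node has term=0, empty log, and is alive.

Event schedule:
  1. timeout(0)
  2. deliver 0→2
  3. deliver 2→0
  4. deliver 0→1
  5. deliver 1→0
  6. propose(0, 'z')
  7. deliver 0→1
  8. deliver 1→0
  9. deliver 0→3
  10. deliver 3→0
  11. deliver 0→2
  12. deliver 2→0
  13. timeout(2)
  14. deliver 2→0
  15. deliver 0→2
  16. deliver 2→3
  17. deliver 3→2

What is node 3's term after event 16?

after 1 — timeout(0): n0:cand/t1/[-]
after 2 — deliver 0→2: n2:foll/t1/[-]
after 3 — deliver 2→0: ·
after 4 — deliver 0→1: n1:foll/t1/[-]
after 5 — deliver 1→0: n0:lead/t1/[-]
after 6 — propose(0,'z'): n0:lead/t1/[z]
after 7 — deliver 0→1: n1:foll/t1/[z]
after 8 — deliver 1→0: ·
after 9 — deliver 0→3: n3:foll/t1/[-]
after 10 — deliver 3→0: ·
after 11 — deliver 0→2: n2:foll/t1/[z]
after 12 — deliver 2→0: ·
after 13 — timeout(2): n2:cand/t2/[z]
after 14 — deliver 2→0: n0:foll/t2/[z]
after 15 — deliver 0→2: ·
after 16 — deliver 2→3: n3:foll/t2/[-]

2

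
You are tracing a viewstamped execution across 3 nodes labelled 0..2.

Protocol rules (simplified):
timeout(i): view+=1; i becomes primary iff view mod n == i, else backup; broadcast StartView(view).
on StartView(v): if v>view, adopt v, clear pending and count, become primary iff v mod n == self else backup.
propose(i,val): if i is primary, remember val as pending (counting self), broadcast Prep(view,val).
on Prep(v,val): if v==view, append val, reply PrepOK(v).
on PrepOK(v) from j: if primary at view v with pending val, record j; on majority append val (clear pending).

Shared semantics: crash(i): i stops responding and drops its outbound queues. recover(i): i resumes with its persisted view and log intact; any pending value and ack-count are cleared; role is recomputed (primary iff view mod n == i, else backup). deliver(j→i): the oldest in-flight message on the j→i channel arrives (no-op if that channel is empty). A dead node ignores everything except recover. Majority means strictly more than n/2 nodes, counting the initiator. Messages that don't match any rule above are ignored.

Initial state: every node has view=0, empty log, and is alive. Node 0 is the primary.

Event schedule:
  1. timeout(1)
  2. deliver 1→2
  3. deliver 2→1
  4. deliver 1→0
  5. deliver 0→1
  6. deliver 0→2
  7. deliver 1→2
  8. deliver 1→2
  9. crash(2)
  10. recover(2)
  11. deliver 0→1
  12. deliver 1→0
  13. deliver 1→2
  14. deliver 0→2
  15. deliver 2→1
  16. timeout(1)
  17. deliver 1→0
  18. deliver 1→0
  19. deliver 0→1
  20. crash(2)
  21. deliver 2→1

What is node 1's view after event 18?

e1 timeout(1): 1[prim,v=1,-]
e2 deliver 1→2: 2[back,v=1,-]
e3 deliver 2→1: ·
e4 deliver 1→0: 0[back,v=1,-]
e5 deliver 0→1: ·
e6 deliver 0→2: ·
e7 deliver 1→2: ·
e8 deliver 1→2: ·
e9 crash(2): 2[✗back,v=1,-]
e10 recover(2): 2[back,v=1,-]
e11 deliver 0→1: ·
e12 deliver 1→0: ·
e13 deliver 1→2: ·
e14 deliver 0→2: ·
e15 deliver 2→1: ·
e16 timeout(1): 1[back,v=2,-]
e17 deliver 1→0: 0[back,v=2,-]
e18 deliver 1→0: ·

2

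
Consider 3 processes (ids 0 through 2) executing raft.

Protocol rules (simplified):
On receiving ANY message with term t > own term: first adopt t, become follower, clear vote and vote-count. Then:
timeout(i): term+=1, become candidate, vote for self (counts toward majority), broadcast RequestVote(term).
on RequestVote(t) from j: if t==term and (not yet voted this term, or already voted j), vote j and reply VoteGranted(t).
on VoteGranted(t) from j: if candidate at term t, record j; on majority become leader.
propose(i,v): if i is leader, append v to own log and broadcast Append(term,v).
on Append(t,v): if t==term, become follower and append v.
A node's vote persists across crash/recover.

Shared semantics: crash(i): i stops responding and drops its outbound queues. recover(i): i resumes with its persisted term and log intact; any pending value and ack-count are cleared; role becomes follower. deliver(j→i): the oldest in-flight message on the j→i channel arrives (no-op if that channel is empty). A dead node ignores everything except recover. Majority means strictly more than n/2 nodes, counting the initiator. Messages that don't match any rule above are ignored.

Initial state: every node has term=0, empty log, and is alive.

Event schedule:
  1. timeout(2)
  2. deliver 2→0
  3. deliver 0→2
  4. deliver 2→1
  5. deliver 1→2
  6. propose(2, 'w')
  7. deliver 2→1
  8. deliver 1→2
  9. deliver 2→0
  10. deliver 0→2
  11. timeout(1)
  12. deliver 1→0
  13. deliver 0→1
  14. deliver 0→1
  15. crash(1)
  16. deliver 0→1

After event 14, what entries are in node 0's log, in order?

w

1. timeout(2):  <2:cand t1 ->
2. deliver 2→0:  <0:foll t1 ->
3. deliver 0→2:  <2:lead t1 ->
4. deliver 2→1:  <1:foll t1 ->
5. deliver 1→2:  nop
6. propose(2,'w'):  <2:lead t1 w>
7. deliver 2→1:  <1:foll t1 w>
8. deliver 1→2:  nop
9. deliver 2→0:  <0:foll t1 w>
10. deliver 0→2:  nop
11. timeout(1):  <1:cand t2 w>
12. deliver 1→0:  <0:foll t2 w>
13. deliver 0→1:  <1:lead t2 w>
14. deliver 0→1:  nop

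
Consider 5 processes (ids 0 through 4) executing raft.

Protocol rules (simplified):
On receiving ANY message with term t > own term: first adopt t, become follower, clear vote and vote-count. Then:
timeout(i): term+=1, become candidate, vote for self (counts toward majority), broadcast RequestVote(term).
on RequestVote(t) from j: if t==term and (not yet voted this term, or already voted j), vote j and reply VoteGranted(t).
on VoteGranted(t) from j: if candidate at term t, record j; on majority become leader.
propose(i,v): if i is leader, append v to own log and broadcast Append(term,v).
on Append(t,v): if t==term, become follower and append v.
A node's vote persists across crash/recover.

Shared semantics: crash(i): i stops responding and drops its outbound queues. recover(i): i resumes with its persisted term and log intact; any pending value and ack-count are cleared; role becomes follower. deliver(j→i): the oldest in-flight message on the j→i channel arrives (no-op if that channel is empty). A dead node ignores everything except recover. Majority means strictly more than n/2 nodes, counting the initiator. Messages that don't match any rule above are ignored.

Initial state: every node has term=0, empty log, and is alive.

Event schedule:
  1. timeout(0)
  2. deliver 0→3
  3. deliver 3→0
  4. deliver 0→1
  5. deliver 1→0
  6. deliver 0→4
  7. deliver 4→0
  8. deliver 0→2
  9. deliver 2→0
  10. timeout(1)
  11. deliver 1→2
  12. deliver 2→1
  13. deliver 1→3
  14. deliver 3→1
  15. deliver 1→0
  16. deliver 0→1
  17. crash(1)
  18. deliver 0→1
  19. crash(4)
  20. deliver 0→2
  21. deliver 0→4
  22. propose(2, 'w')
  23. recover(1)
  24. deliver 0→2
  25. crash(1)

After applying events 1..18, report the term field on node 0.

1. timeout(0):  <0:cand t1 ->
2. deliver 0→3:  <3:foll t1 ->
3. deliver 3→0:  nop
4. deliver 0→1:  <1:foll t1 ->
5. deliver 1→0:  <0:lead t1 ->
6. deliver 0→4:  <4:foll t1 ->
7. deliver 4→0:  nop
8. deliver 0→2:  <2:foll t1 ->
9. deliver 2→0:  nop
10. timeout(1):  <1:cand t2 ->
11. deliver 1→2:  <2:foll t2 ->
12. deliver 2→1:  nop
13. deliver 1→3:  <3:foll t2 ->
14. deliver 3→1:  <1:lead t2 ->
15. deliver 1→0:  <0:foll t2 ->
16. deliver 0→1:  nop
17. crash(1):  <1:✗lead t2 ->
18. deliver 0→1:  nop

2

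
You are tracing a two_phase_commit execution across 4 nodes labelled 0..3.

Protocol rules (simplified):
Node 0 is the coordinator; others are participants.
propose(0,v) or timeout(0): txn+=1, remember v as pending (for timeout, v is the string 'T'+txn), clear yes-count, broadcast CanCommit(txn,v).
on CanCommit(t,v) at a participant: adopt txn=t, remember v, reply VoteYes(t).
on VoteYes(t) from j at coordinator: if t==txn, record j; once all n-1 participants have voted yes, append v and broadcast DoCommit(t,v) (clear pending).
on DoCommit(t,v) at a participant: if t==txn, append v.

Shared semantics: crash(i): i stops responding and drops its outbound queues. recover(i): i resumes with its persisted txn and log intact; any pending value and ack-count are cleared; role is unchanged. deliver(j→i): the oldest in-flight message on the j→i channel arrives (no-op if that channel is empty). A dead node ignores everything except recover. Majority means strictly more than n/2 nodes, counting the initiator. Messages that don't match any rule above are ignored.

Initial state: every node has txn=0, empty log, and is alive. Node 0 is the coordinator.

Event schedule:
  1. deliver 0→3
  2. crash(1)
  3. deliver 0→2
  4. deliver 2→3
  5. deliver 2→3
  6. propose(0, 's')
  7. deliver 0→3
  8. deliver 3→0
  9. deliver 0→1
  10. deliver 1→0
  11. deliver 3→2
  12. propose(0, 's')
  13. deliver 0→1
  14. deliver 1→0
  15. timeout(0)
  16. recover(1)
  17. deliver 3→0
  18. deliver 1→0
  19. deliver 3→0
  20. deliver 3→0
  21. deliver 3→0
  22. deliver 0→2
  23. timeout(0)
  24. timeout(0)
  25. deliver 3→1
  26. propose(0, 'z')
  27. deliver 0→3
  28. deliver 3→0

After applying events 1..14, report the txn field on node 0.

2

step 1 deliver 0→3: —
step 2 crash(1): 1={✗part,t=0,log=-}
step 3 deliver 0→2: —
step 4 deliver 2→3: —
step 5 deliver 2→3: —
step 6 propose(0,'s'): 0={coor,t=1,log=-}
step 7 deliver 0→3: 3={part,t=1,log=-}
step 8 deliver 3→0: —
step 9 deliver 0→1: —
step 10 deliver 1→0: —
step 11 deliver 3→2: —
step 12 propose(0,'s'): 0={coor,t=2,log=-}
step 13 deliver 0→1: —
step 14 deliver 1→0: —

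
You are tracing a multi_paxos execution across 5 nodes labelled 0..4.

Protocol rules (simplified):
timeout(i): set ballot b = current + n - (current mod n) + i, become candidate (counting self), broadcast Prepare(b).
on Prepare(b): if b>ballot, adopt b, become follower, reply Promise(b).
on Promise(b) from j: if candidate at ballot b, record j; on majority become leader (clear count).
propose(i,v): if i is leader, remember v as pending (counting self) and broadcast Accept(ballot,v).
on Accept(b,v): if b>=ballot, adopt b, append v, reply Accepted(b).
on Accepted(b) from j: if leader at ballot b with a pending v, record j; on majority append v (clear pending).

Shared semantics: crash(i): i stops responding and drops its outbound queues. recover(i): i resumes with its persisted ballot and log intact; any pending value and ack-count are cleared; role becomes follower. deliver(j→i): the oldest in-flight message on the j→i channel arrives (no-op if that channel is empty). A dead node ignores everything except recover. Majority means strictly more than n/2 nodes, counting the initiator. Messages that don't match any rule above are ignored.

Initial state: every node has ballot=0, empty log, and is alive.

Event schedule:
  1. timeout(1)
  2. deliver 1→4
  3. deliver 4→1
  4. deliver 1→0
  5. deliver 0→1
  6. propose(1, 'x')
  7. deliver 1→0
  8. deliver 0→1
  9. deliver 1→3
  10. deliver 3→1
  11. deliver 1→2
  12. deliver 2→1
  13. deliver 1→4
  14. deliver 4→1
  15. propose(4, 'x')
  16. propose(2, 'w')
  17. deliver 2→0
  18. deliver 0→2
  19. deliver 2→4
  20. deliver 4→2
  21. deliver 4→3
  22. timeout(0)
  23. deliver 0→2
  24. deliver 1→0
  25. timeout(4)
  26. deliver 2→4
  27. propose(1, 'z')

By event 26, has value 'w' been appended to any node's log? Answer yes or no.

no

e1 timeout(1): 1[cand,b=6,-]
e2 deliver 1→4: 4[foll,b=6,-]
e3 deliver 4→1: ·
e4 deliver 1→0: 0[foll,b=6,-]
e5 deliver 0→1: 1[lead,b=6,-]
e6 propose(1,'x'): ·
e7 deliver 1→0: 0[foll,b=6,x]
e8 deliver 0→1: ·
e9 deliver 1→3: 3[foll,b=6,-]
e10 deliver 3→1: ·
e11 deliver 1→2: 2[foll,b=6,-]
e12 deliver 2→1: ·
e13 deliver 1→4: 4[foll,b=6,x]
e14 deliver 4→1: 1[lead,b=6,x]
e15 propose(4,'x'): ·
e16 propose(2,'w'): ·
e17 deliver 2→0: ·
e18 deliver 0→2: ·
e19 deliver 2→4: ·
e20 deliver 4→2: ·
e21 deliver 4→3: ·
e22 timeout(0): 0[cand,b=10,x]
e23 deliver 0→2: 2[foll,b=10,-]
e24 deliver 1→0: ·
e25 timeout(4): 4[cand,b=14,x]
e26 deliver 2→4: ·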